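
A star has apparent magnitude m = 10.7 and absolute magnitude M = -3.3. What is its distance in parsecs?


d = 10^((m - M + 5)/5) = 10^((10.7 - -3.3 + 5)/5) = 6309.5734

6309.5734 pc


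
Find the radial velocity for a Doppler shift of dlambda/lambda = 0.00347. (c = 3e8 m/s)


v = (dlambda/lambda) * c = 0.00347 * 3e8 = 1.041e+06

1.041e+06 m/s


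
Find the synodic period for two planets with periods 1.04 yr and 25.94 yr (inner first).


1/P_syn = |1/P1 - 1/P2| = |1/1.04 - 1/25.94| => P_syn = 1.0834

1.0834 years


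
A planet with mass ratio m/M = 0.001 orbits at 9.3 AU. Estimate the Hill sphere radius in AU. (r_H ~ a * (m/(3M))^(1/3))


r_H = a * (m/3M)^(1/3) = 9.3 * (0.001/3)^(1/3) = 0.6448

0.6448 AU


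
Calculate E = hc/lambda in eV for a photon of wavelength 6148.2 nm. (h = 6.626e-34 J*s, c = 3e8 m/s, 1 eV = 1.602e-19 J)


E = hc/lambda = 6.626e-34 * 3e8 / 6.148e-06 = 3.233e-20 J = 0.2018 eV

0.2018 eV


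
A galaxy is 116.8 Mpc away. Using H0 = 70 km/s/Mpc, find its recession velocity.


v = H0 * d = 70 * 116.8 = 8176.0

8176.0 km/s


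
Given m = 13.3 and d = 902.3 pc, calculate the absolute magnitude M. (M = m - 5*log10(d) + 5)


M = m - 5*log10(d) + 5 = 13.3 - 5*log10(902.3) + 5 = 3.5232

3.5232


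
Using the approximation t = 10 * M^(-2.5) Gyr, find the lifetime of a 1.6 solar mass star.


t = 10 * M^(-2.5) = 10 * 1.6^(-2.5) = 3.0882

3.0882 Gyr


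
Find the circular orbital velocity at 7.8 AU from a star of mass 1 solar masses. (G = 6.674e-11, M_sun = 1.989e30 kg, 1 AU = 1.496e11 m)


v = sqrt(GM/r) = sqrt(6.674e-11 * 1.989e+30 / 1.167e+12) = 10665.8972

10665.8972 m/s


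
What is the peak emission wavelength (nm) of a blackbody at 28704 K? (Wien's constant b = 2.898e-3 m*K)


lam_max = b / T = 2.898e-3 / 28704 = 1.010e-07 m = 100.9615 nm

100.9615 nm


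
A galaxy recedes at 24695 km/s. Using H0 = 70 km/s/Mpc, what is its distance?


d = v / H0 = 24695 / 70 = 352.7857

352.7857 Mpc


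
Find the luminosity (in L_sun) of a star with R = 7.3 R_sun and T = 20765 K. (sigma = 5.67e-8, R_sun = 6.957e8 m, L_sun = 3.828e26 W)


R = 7.3 * 6.957e8 m = 5.07861e+09 m. L = 4*pi*R^2*sigma*T^4 = 4*pi*(5.07861e+09)^2 * 5.67e-8 * 20765^4 = 3.416727881e+30 W. L/L_sun = 3.416727881e+30 / 3.828e26 = 8925.6214

8925.6214 L_sun


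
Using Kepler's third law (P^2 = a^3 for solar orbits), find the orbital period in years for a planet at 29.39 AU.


P = a^(3/2) = 29.39^1.5 = 159.3307

159.3307 years


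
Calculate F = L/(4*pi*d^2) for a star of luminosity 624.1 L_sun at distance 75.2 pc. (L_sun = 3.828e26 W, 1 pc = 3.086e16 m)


F = L / (4*pi*d^2) = 2.389e+29 / (4*pi*(2.321e+18)^2) = 3.530e-09

3.530e-09 W/m^2


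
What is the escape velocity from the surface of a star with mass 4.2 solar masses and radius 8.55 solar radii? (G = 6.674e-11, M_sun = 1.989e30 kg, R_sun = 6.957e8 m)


M = 4.2 * 1.989e30 kg = 8.3538e+30 kg; R = 8.55 * 6.957e8 m = 5.948235e+09 m. v_esc = sqrt(2GM/R) = sqrt(2 * 6.674e-11 * 8.3538e+30 / 5.948235e+09) = 432968.2764

432968.2764 m/s


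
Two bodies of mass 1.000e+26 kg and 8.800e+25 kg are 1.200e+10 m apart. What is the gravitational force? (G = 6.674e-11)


F = G*m1*m2/r^2 = 6.674e-11 * 1.000e+26 * 8.800e+25 / (1.200e+10)^2 = 6.674e-11 * 8.800e+51 / 1.440e+20 = 4.079e+21

4.079e+21 N


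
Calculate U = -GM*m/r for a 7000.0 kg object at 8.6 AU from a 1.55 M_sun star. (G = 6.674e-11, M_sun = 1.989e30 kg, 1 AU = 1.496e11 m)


M = 1.55 * 1.989e30 kg = 3.08295e+30 kg; r = 8.6 AU * 1.496e11 m/AU = 1.28656e+12 m. U = -GM*m/r = -(6.674e-11 * 3.08295e+30 * 7000.0) / 1.28656e+12 = -1.119e+12

-1.119e+12 J


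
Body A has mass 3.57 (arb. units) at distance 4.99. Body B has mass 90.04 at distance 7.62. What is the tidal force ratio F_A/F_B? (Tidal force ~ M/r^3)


Ratio = (M1/r1^3) / (M2/r2^3) = (3.57/4.99^3) / (90.04/7.62^3) = 0.1412

0.1412


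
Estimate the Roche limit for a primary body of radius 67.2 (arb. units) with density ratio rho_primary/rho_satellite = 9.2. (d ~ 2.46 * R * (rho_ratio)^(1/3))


d_Roche = 2.46 * 67.2 * 9.2^(1/3) = 346.3913

346.3913


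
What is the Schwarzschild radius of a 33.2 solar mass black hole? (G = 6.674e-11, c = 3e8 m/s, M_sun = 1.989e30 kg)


M = 33.2 * 1.989e30 kg = 6.60348e+31 kg. rs = 2GM/c^2 = 2 * 6.674e-11 * 6.60348e+31 / (3e8)^2 = 97936.9456

97936.9456 m


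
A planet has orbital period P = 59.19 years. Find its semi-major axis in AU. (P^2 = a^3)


a = P^(2/3) = 59.19^(2/3) = 15.1879

15.1879 AU


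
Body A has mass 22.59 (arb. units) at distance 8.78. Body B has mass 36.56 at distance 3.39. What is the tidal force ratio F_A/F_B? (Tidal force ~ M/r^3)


Ratio = (M1/r1^3) / (M2/r2^3) = (22.59/8.78^3) / (36.56/3.39^3) = 0.0356

0.0356


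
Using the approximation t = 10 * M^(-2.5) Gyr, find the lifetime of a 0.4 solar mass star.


t = 10 * M^(-2.5) = 10 * 0.4^(-2.5) = 98.8212

98.8212 Gyr


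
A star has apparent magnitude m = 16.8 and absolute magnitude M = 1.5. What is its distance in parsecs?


d = 10^((m - M + 5)/5) = 10^((16.8 - 1.5 + 5)/5) = 11481.5362

11481.5362 pc


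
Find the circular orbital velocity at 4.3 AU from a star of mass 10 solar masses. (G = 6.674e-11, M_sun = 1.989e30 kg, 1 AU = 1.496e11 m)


v = sqrt(GM/r) = sqrt(6.674e-11 * 1.989e+31 / 6.433e+11) = 45426.6246

45426.6246 m/s


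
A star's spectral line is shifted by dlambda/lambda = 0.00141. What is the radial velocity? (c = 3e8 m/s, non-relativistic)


v = (dlambda/lambda) * c = 0.00141 * 3e8 = 423000.0

423000.0 m/s


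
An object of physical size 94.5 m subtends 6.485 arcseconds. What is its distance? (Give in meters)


D = size / theta_rad, theta_rad = 6.485 * pi/(180*3600) = 3.144e-05, D = 3.006e+06

3.006e+06 m


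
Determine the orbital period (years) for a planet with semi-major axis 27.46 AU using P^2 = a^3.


P = a^(3/2) = 27.46^1.5 = 143.8967

143.8967 years


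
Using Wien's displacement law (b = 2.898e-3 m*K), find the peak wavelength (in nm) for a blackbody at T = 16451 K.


lam_max = b / T = 2.898e-3 / 16451 = 1.762e-07 m = 176.1595 nm

176.1595 nm


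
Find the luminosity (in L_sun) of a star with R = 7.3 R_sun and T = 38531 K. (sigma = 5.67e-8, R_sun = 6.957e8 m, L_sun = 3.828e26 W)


R = 7.3 * 6.957e8 m = 5.07861e+09 m. L = 4*pi*R^2*sigma*T^4 = 4*pi*(5.07861e+09)^2 * 5.67e-8 * 38531^4 = 4.050641163e+31 W. L/L_sun = 4.050641163e+31 / 3.828e26 = 105816.1223

105816.1223 L_sun


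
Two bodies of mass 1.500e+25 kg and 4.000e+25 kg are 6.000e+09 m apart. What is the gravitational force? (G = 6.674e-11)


F = G*m1*m2/r^2 = 6.674e-11 * 1.500e+25 * 4.000e+25 / (6.000e+09)^2 = 6.674e-11 * 6.000e+50 / 3.600e+19 = 1.112e+21

1.112e+21 N


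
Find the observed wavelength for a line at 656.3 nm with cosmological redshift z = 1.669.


lam_obs = lam_emit * (1 + z) = 656.3 * (1 + 1.669) = 1751.6647

1751.6647 nm


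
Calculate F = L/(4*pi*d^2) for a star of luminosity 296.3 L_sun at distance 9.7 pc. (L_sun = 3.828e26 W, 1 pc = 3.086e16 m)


F = L / (4*pi*d^2) = 1.134e+29 / (4*pi*(2.993e+17)^2) = 1.007e-07

1.007e-07 W/m^2


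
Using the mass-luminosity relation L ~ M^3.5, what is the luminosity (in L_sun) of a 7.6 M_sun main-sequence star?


L/L_sun = (M/M_sun)^3.5 = 7.6^3.5 = 1210.1733

1210.1733 L_sun


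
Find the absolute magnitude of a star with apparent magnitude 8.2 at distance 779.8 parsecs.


M = m - 5*log10(d) + 5 = 8.2 - 5*log10(779.8) + 5 = -1.2599

-1.2599


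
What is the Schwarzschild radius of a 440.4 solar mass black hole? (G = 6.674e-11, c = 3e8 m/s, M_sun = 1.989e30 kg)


M = 440.4 * 1.989e30 kg = 8.759556e+32 kg. rs = 2GM/c^2 = 2 * 6.674e-11 * 8.759556e+32 / (3e8)^2 = 1.299e+06

1.299e+06 m


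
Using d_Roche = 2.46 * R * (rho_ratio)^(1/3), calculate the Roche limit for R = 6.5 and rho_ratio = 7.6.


d_Roche = 2.46 * 6.5 * 7.6^(1/3) = 31.4379

31.4379


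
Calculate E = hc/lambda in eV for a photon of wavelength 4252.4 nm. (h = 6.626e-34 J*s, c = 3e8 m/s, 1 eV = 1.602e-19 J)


E = hc/lambda = 6.626e-34 * 3e8 / 4.252e-06 = 4.675e-20 J = 0.2918 eV

0.2918 eV


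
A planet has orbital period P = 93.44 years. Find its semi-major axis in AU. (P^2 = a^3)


a = P^(2/3) = 93.44^(2/3) = 20.5915

20.5915 AU


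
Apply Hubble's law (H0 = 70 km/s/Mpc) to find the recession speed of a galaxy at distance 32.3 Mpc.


v = H0 * d = 70 * 32.3 = 2261.0

2261.0 km/s


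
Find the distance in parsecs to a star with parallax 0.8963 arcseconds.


d = 1/p = 1/0.8963 = 1.1157

1.1157 pc


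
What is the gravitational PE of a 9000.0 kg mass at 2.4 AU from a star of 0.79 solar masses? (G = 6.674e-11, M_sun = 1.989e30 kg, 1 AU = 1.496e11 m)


M = 0.79 * 1.989e30 kg = 1.57131e+30 kg; r = 2.4 AU * 1.496e11 m/AU = 3.5904e+11 m. U = -GM*m/r = -(6.674e-11 * 1.57131e+30 * 9000.0) / 3.5904e+11 = -2.629e+12

-2.629e+12 J


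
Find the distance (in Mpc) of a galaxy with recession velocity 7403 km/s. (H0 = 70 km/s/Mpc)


d = v / H0 = 7403 / 70 = 105.7571

105.7571 Mpc


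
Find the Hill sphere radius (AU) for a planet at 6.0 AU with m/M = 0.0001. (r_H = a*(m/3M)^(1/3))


r_H = a * (m/3M)^(1/3) = 6.0 * (0.0001/3)^(1/3) = 0.1931

0.1931 AU


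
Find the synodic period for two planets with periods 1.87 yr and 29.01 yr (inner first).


1/P_syn = |1/P1 - 1/P2| = |1/1.87 - 1/29.01| => P_syn = 1.9988

1.9988 years


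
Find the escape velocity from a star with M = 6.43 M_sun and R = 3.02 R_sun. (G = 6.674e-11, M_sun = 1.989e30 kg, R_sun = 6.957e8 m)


M = 6.43 * 1.989e30 kg = 1.278927e+31 kg; R = 3.02 * 6.957e8 m = 2.101014e+09 m. v_esc = sqrt(2GM/R) = sqrt(2 * 6.674e-11 * 1.278927e+31 / 2.101014e+09) = 901397.8209

901397.8209 m/s


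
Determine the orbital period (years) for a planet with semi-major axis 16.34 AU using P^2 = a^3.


P = a^(3/2) = 16.34^1.5 = 66.0508

66.0508 years


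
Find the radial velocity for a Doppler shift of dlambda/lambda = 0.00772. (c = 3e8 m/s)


v = (dlambda/lambda) * c = 0.00772 * 3e8 = 2.316e+06

2.316e+06 m/s


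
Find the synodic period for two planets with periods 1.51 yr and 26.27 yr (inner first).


1/P_syn = |1/P1 - 1/P2| = |1/1.51 - 1/26.27| => P_syn = 1.6021

1.6021 years


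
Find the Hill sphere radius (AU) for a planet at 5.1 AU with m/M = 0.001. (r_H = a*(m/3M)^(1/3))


r_H = a * (m/3M)^(1/3) = 5.1 * (0.001/3)^(1/3) = 0.3536

0.3536 AU


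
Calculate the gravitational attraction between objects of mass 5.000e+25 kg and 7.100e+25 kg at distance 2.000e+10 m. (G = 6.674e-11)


F = G*m1*m2/r^2 = 6.674e-11 * 5.000e+25 * 7.100e+25 / (2.000e+10)^2 = 6.674e-11 * 3.550e+51 / 4.000e+20 = 5.923e+20

5.923e+20 N


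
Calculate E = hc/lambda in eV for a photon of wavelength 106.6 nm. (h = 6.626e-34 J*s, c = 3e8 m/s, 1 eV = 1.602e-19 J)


E = hc/lambda = 6.626e-34 * 3e8 / 1.066e-07 = 1.865e-18 J = 11.64 eV

11.64 eV


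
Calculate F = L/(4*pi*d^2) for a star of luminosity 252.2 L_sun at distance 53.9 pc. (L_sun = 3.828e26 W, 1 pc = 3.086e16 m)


F = L / (4*pi*d^2) = 9.654e+28 / (4*pi*(1.663e+18)^2) = 2.777e-09

2.777e-09 W/m^2


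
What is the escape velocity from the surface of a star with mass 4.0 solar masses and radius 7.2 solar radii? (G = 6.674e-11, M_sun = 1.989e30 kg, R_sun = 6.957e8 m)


M = 4.0 * 1.989e30 kg = 7.956e+30 kg; R = 7.2 * 6.957e8 m = 5.00904e+09 m. v_esc = sqrt(2GM/R) = sqrt(2 * 6.674e-11 * 7.956e+30 / 5.00904e+09) = 460445.5036

460445.5036 m/s


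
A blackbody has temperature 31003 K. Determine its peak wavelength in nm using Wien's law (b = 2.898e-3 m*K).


lam_max = b / T = 2.898e-3 / 31003 = 9.347e-08 m = 93.4748 nm

93.4748 nm


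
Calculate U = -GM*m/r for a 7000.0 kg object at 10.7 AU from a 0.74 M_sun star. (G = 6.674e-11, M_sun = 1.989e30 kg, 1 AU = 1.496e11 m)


M = 0.74 * 1.989e30 kg = 1.47186e+30 kg; r = 10.7 AU * 1.496e11 m/AU = 1.60072e+12 m. U = -GM*m/r = -(6.674e-11 * 1.47186e+30 * 7000.0) / 1.60072e+12 = -4.296e+11

-4.296e+11 J


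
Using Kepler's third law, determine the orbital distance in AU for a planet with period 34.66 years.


a = P^(2/3) = 34.66^(2/3) = 10.6305

10.6305 AU


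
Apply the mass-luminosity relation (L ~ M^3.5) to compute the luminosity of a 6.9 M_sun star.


L/L_sun = (M/M_sun)^3.5 = 6.9^3.5 = 862.9225

862.9225 L_sun


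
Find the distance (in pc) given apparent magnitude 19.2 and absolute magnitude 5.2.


d = 10^((m - M + 5)/5) = 10^((19.2 - 5.2 + 5)/5) = 6309.5734

6309.5734 pc


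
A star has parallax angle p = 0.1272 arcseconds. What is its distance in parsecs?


d = 1/p = 1/0.1272 = 7.8616

7.8616 pc


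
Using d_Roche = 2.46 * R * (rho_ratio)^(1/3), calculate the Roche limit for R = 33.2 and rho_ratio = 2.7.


d_Roche = 2.46 * 33.2 * 2.7^(1/3) = 113.7264

113.7264


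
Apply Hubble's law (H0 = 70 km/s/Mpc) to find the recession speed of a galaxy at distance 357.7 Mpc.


v = H0 * d = 70 * 357.7 = 25039.0

25039.0 km/s


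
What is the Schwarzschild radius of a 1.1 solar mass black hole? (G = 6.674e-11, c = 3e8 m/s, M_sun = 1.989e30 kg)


M = 1.1 * 1.989e30 kg = 2.1879e+30 kg. rs = 2GM/c^2 = 2 * 6.674e-11 * 2.1879e+30 / (3e8)^2 = 3244.8988

3244.8988 m


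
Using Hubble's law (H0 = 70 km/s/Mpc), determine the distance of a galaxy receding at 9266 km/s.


d = v / H0 = 9266 / 70 = 132.3714

132.3714 Mpc


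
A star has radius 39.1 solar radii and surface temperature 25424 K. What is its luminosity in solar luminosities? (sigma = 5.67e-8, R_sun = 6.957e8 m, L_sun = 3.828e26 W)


R = 39.1 * 6.957e8 m = 2.720187e+10 m. L = 4*pi*R^2*sigma*T^4 = 4*pi*(2.720187e+10)^2 * 5.67e-8 * 25424^4 = 2.202753824e+32 W. L/L_sun = 2.202753824e+32 / 3.828e26 = 575432.0335

575432.0335 L_sun


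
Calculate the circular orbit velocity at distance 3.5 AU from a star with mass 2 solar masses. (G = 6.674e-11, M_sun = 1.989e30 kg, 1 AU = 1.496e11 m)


v = sqrt(GM/r) = sqrt(6.674e-11 * 3.978e+30 / 5.236e+11) = 22517.7852

22517.7852 m/s


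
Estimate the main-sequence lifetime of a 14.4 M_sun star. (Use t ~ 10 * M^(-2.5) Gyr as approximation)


t = 10 * M^(-2.5) = 10 * 14.4^(-2.5) = 0.0127

0.0127 Gyr


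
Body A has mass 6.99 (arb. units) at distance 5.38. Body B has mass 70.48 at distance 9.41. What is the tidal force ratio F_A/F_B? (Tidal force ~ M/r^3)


Ratio = (M1/r1^3) / (M2/r2^3) = (6.99/5.38^3) / (70.48/9.41^3) = 0.5307

0.5307


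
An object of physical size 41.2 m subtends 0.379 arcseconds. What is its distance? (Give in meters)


D = size / theta_rad, theta_rad = 0.379 * pi/(180*3600) = 1.837e-06, D = 2.242e+07

2.242e+07 m


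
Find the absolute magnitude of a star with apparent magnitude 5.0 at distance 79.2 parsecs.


M = m - 5*log10(d) + 5 = 5.0 - 5*log10(79.2) + 5 = 0.5064

0.5064


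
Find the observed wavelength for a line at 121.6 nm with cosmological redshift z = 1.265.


lam_obs = lam_emit * (1 + z) = 121.6 * (1 + 1.265) = 275.424

275.424 nm


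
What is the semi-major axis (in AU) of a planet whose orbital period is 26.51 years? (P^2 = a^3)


a = P^(2/3) = 26.51^(2/3) = 8.8908

8.8908 AU


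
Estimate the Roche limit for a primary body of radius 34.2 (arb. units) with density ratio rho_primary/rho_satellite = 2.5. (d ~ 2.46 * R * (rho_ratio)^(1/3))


d_Roche = 2.46 * 34.2 * 2.5^(1/3) = 114.1847

114.1847


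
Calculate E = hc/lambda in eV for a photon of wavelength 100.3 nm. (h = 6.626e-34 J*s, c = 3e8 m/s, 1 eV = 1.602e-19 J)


E = hc/lambda = 6.626e-34 * 3e8 / 1.003e-07 = 1.982e-18 J = 12.3711 eV

12.3711 eV


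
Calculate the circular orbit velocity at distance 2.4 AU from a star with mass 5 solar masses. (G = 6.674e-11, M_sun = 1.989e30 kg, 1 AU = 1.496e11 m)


v = sqrt(GM/r) = sqrt(6.674e-11 * 9.945e+30 / 3.590e+11) = 42995.6063

42995.6063 m/s


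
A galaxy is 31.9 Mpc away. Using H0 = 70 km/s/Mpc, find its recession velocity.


v = H0 * d = 70 * 31.9 = 2233.0

2233.0 km/s


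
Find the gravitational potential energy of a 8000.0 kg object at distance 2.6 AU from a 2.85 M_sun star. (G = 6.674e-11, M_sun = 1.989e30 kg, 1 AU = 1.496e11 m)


M = 2.85 * 1.989e30 kg = 5.66865e+30 kg; r = 2.6 AU * 1.496e11 m/AU = 3.8896e+11 m. U = -GM*m/r = -(6.674e-11 * 5.66865e+30 * 8000.0) / 3.8896e+11 = -7.781e+12

-7.781e+12 J


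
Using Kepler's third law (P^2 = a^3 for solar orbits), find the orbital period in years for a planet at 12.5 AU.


P = a^(3/2) = 12.5^1.5 = 44.1942

44.1942 years


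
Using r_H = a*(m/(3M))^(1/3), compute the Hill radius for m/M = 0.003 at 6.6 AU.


r_H = a * (m/3M)^(1/3) = 6.6 * (0.003/3)^(1/3) = 0.66

0.66 AU


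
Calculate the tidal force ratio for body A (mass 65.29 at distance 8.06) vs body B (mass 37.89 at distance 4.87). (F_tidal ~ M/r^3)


Ratio = (M1/r1^3) / (M2/r2^3) = (65.29/8.06^3) / (37.89/4.87^3) = 0.3801

0.3801


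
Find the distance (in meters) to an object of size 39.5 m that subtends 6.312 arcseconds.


D = size / theta_rad, theta_rad = 6.312 * pi/(180*3600) = 3.060e-05, D = 1.291e+06

1.291e+06 m


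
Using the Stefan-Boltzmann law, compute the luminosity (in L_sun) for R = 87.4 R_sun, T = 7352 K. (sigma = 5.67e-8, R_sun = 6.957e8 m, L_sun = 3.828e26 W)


R = 87.4 * 6.957e8 m = 6.080418e+10 m. L = 4*pi*R^2*sigma*T^4 = 4*pi*(6.080418e+10)^2 * 5.67e-8 * 7352^4 = 7.696296462e+30 W. L/L_sun = 7.696296462e+30 / 3.828e26 = 20105.2677

20105.2677 L_sun


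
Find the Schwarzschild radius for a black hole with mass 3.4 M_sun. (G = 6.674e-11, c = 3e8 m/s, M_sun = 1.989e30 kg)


M = 3.4 * 1.989e30 kg = 6.7626e+30 kg. rs = 2GM/c^2 = 2 * 6.674e-11 * 6.7626e+30 / (3e8)^2 = 10029.6872

10029.6872 m


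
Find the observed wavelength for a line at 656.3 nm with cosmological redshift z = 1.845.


lam_obs = lam_emit * (1 + z) = 656.3 * (1 + 1.845) = 1867.1735

1867.1735 nm


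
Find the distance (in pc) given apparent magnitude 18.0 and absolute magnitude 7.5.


d = 10^((m - M + 5)/5) = 10^((18.0 - 7.5 + 5)/5) = 1258.9254

1258.9254 pc


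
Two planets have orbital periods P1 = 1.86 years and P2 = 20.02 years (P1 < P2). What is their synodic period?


1/P_syn = |1/P1 - 1/P2| = |1/1.86 - 1/20.02| => P_syn = 2.0505

2.0505 years


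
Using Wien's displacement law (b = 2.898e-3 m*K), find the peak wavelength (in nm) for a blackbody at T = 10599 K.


lam_max = b / T = 2.898e-3 / 10599 = 2.734e-07 m = 273.422 nm

273.422 nm


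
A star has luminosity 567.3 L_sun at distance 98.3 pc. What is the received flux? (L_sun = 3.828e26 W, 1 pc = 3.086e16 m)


F = L / (4*pi*d^2) = 2.172e+29 / (4*pi*(3.034e+18)^2) = 1.878e-09

1.878e-09 W/m^2


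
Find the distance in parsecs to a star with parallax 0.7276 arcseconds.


d = 1/p = 1/0.7276 = 1.3744

1.3744 pc


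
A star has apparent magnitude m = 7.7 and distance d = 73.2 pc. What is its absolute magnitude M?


M = m - 5*log10(d) + 5 = 7.7 - 5*log10(73.2) + 5 = 3.3774

3.3774


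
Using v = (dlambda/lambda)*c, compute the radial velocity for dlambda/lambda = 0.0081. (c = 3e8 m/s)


v = (dlambda/lambda) * c = 0.0081 * 3e8 = 2.430e+06

2.430e+06 m/s


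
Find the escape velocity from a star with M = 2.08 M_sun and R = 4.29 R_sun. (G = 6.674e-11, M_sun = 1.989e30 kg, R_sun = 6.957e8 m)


M = 2.08 * 1.989e30 kg = 4.13712e+30 kg; R = 4.29 * 6.957e8 m = 2.984553e+09 m. v_esc = sqrt(2GM/R) = sqrt(2 * 6.674e-11 * 4.13712e+30 / 2.984553e+09) = 430147.6061

430147.6061 m/s


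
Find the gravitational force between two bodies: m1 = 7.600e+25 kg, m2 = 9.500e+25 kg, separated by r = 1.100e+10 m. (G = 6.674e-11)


F = G*m1*m2/r^2 = 6.674e-11 * 7.600e+25 * 9.500e+25 / (1.100e+10)^2 = 6.674e-11 * 7.220e+51 / 1.210e+20 = 3.982e+21

3.982e+21 N


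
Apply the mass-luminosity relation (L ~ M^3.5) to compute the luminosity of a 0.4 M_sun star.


L/L_sun = (M/M_sun)^3.5 = 0.4^3.5 = 0.0405

0.0405 L_sun


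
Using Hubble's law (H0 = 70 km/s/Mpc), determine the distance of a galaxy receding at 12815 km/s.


d = v / H0 = 12815 / 70 = 183.0714

183.0714 Mpc


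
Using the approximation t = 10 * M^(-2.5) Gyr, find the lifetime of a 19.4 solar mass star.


t = 10 * M^(-2.5) = 10 * 19.4^(-2.5) = 0.006

0.006 Gyr


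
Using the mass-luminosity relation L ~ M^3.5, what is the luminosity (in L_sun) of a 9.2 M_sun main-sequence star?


L/L_sun = (M/M_sun)^3.5 = 9.2^3.5 = 2361.8776

2361.8776 L_sun


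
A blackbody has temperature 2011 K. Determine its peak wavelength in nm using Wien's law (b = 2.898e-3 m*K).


lam_max = b / T = 2.898e-3 / 2011 = 1.441e-06 m = 1441.0741 nm

1441.0741 nm


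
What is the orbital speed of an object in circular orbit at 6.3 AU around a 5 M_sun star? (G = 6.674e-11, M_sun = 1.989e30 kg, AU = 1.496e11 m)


v = sqrt(GM/r) = sqrt(6.674e-11 * 9.945e+30 / 9.425e+11) = 26537.4643

26537.4643 m/s


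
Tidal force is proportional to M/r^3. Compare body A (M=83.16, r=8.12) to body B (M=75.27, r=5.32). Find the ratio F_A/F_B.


Ratio = (M1/r1^3) / (M2/r2^3) = (83.16/8.12^3) / (75.27/5.32^3) = 0.3107

0.3107


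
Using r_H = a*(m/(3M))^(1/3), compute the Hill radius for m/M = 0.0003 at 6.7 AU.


r_H = a * (m/3M)^(1/3) = 6.7 * (0.0003/3)^(1/3) = 0.311

0.311 AU


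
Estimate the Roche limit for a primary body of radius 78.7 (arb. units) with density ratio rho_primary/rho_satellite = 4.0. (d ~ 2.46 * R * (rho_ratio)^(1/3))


d_Roche = 2.46 * 78.7 * 4.0^(1/3) = 307.324

307.324


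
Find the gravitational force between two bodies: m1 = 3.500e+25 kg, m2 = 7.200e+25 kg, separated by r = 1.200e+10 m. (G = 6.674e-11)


F = G*m1*m2/r^2 = 6.674e-11 * 3.500e+25 * 7.200e+25 / (1.200e+10)^2 = 6.674e-11 * 2.520e+51 / 1.440e+20 = 1.168e+21

1.168e+21 N


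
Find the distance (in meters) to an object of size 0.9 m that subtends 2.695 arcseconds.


D = size / theta_rad, theta_rad = 2.695 * pi/(180*3600) = 1.307e-05, D = 68882.4956

68882.4956 m


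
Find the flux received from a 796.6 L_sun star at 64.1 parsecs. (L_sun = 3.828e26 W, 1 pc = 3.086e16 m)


F = L / (4*pi*d^2) = 3.049e+29 / (4*pi*(1.978e+18)^2) = 6.201e-09

6.201e-09 W/m^2


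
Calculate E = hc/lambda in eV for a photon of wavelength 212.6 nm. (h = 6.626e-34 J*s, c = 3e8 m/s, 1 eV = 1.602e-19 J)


E = hc/lambda = 6.626e-34 * 3e8 / 2.126e-07 = 9.350e-19 J = 5.8364 eV

5.8364 eV


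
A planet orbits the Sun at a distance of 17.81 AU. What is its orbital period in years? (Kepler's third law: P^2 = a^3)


P = a^(3/2) = 17.81^1.5 = 75.1616

75.1616 years


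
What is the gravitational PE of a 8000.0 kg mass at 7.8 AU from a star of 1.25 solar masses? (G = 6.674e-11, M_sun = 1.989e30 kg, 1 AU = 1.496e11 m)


M = 1.25 * 1.989e30 kg = 2.48625e+30 kg; r = 7.8 AU * 1.496e11 m/AU = 1.16688e+12 m. U = -GM*m/r = -(6.674e-11 * 2.48625e+30 * 8000.0) / 1.16688e+12 = -1.138e+12

-1.138e+12 J


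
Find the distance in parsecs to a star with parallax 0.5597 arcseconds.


d = 1/p = 1/0.5597 = 1.7867

1.7867 pc


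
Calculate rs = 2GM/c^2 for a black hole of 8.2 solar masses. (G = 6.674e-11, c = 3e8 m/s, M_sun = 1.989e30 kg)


M = 8.2 * 1.989e30 kg = 1.63098e+31 kg. rs = 2GM/c^2 = 2 * 6.674e-11 * 1.63098e+31 / (3e8)^2 = 24189.2456

24189.2456 m


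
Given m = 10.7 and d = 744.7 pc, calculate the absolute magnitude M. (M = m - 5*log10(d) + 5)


M = m - 5*log10(d) + 5 = 10.7 - 5*log10(744.7) + 5 = 1.3401

1.3401


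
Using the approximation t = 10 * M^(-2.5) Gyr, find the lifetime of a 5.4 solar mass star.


t = 10 * M^(-2.5) = 10 * 5.4^(-2.5) = 0.1476

0.1476 Gyr


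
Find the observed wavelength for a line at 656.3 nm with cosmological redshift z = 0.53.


lam_obs = lam_emit * (1 + z) = 656.3 * (1 + 0.53) = 1004.139

1004.139 nm


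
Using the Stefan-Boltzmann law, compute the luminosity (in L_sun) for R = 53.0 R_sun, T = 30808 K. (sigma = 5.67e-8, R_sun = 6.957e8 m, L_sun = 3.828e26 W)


R = 53.0 * 6.957e8 m = 3.68721e+10 m. L = 4*pi*R^2*sigma*T^4 = 4*pi*(3.68721e+10)^2 * 5.67e-8 * 30808^4 = 8.726552208e+32 W. L/L_sun = 8.726552208e+32 / 3.828e26 = 2.280e+06

2.280e+06 L_sun


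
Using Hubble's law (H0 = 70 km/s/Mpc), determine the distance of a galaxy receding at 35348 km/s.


d = v / H0 = 35348 / 70 = 504.9714

504.9714 Mpc


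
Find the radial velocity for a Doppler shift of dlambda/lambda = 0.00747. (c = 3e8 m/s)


v = (dlambda/lambda) * c = 0.00747 * 3e8 = 2.241e+06

2.241e+06 m/s


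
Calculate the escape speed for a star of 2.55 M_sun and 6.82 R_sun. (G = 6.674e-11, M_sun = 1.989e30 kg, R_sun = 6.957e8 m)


M = 2.55 * 1.989e30 kg = 5.07195e+30 kg; R = 6.82 * 6.957e8 m = 4.744674e+09 m. v_esc = sqrt(2GM/R) = sqrt(2 * 6.674e-11 * 5.07195e+30 / 4.744674e+09) = 377739.4919

377739.4919 m/s


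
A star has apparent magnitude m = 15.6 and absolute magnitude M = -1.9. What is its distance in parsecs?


d = 10^((m - M + 5)/5) = 10^((15.6 - -1.9 + 5)/5) = 31622.7766

31622.7766 pc


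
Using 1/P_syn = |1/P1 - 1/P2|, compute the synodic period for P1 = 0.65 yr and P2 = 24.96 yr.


1/P_syn = |1/P1 - 1/P2| = |1/0.65 - 1/24.96| => P_syn = 0.6674

0.6674 years


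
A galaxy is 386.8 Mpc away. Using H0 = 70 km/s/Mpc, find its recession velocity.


v = H0 * d = 70 * 386.8 = 27076.0

27076.0 km/s


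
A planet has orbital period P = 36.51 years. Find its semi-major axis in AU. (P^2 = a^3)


a = P^(2/3) = 36.51^(2/3) = 11.0055

11.0055 AU


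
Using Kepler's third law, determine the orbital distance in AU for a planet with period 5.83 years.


a = P^(2/3) = 5.83^(2/3) = 3.2393

3.2393 AU


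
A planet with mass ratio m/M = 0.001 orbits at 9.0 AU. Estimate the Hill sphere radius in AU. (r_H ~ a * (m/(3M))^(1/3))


r_H = a * (m/3M)^(1/3) = 9.0 * (0.001/3)^(1/3) = 0.624

0.624 AU


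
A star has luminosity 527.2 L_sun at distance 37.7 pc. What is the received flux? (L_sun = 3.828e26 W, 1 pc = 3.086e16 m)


F = L / (4*pi*d^2) = 2.018e+29 / (4*pi*(1.163e+18)^2) = 1.186e-08

1.186e-08 W/m^2


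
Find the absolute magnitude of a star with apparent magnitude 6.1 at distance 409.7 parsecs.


M = m - 5*log10(d) + 5 = 6.1 - 5*log10(409.7) + 5 = -1.9623

-1.9623


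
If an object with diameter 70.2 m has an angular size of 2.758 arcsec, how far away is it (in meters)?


D = size / theta_rad, theta_rad = 2.758 * pi/(180*3600) = 1.337e-05, D = 5.250e+06

5.250e+06 m


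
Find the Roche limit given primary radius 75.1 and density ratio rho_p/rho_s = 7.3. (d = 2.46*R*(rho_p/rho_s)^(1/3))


d_Roche = 2.46 * 75.1 * 7.3^(1/3) = 358.3846

358.3846


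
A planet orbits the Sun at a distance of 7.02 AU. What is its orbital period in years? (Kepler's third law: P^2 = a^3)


P = a^(3/2) = 7.02^1.5 = 18.5997

18.5997 years


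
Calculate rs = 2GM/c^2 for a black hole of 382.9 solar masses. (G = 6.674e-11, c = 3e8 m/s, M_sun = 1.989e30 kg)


M = 382.9 * 1.989e30 kg = 7.615881e+32 kg. rs = 2GM/c^2 = 2 * 6.674e-11 * 7.615881e+32 / (3e8)^2 = 1.130e+06

1.130e+06 m


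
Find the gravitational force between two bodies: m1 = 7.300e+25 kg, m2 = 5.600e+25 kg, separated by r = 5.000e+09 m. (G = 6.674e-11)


F = G*m1*m2/r^2 = 6.674e-11 * 7.300e+25 * 5.600e+25 / (5.000e+09)^2 = 6.674e-11 * 4.088e+51 / 2.500e+19 = 1.091e+22

1.091e+22 N


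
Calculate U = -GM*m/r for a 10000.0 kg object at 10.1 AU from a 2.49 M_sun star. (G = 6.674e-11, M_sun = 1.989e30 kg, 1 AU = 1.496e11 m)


M = 2.49 * 1.989e30 kg = 4.95261e+30 kg; r = 10.1 AU * 1.496e11 m/AU = 1.51096e+12 m. U = -GM*m/r = -(6.674e-11 * 4.95261e+30 * 10000.0) / 1.51096e+12 = -2.188e+12

-2.188e+12 J


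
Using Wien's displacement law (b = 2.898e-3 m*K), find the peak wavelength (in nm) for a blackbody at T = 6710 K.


lam_max = b / T = 2.898e-3 / 6710 = 4.319e-07 m = 431.8927 nm

431.8927 nm


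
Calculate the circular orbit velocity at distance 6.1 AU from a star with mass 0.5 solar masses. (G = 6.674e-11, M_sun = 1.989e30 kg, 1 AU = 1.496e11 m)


v = sqrt(GM/r) = sqrt(6.674e-11 * 9.945e+29 / 9.126e+11) = 8528.3454

8528.3454 m/s


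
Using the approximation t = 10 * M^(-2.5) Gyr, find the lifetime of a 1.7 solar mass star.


t = 10 * M^(-2.5) = 10 * 1.7^(-2.5) = 2.6539

2.6539 Gyr


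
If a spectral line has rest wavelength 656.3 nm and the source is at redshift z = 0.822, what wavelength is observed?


lam_obs = lam_emit * (1 + z) = 656.3 * (1 + 0.822) = 1195.7786

1195.7786 nm


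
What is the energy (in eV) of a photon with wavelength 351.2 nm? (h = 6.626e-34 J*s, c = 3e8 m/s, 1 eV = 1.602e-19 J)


E = hc/lambda = 6.626e-34 * 3e8 / 3.512e-07 = 5.660e-19 J = 3.5331 eV

3.5331 eV


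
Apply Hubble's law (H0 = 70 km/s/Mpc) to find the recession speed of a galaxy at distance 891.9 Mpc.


v = H0 * d = 70 * 891.9 = 62433.0

62433.0 km/s


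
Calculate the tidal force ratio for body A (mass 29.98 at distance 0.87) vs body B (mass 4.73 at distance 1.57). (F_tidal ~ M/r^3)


Ratio = (M1/r1^3) / (M2/r2^3) = (29.98/0.87^3) / (4.73/1.57^3) = 37.2487

37.2487


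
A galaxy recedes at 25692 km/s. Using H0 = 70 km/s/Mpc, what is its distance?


d = v / H0 = 25692 / 70 = 367.0286

367.0286 Mpc


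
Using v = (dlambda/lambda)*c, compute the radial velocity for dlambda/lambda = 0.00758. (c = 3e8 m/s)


v = (dlambda/lambda) * c = 0.00758 * 3e8 = 2.274e+06

2.274e+06 m/s


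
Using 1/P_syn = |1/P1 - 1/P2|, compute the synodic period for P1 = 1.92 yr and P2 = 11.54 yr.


1/P_syn = |1/P1 - 1/P2| = |1/1.92 - 1/11.54| => P_syn = 2.3032

2.3032 years


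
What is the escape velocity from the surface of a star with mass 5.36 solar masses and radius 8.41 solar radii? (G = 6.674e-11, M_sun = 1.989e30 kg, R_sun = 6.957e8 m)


M = 5.36 * 1.989e30 kg = 1.066104e+31 kg; R = 8.41 * 6.957e8 m = 5.850837e+09 m. v_esc = sqrt(2GM/R) = sqrt(2 * 6.674e-11 * 1.066104e+31 / 5.850837e+09) = 493172.5387

493172.5387 m/s


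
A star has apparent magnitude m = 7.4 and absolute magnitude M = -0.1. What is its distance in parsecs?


d = 10^((m - M + 5)/5) = 10^((7.4 - -0.1 + 5)/5) = 316.2278

316.2278 pc


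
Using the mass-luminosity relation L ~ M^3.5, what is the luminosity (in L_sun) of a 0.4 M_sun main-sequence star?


L/L_sun = (M/M_sun)^3.5 = 0.4^3.5 = 0.0405

0.0405 L_sun


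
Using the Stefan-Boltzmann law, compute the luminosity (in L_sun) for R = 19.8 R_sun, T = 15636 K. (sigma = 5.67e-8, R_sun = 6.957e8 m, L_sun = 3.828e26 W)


R = 19.8 * 6.957e8 m = 1.377486e+10 m. L = 4*pi*R^2*sigma*T^4 = 4*pi*(1.377486e+10)^2 * 5.67e-8 * 15636^4 = 8.081090253e+30 W. L/L_sun = 8.081090253e+30 / 3.828e26 = 21110.4761

21110.4761 L_sun


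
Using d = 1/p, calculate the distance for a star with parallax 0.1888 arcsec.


d = 1/p = 1/0.1888 = 5.2966

5.2966 pc


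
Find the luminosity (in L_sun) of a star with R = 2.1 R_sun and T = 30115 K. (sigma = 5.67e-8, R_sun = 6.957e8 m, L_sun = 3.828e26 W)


R = 2.1 * 6.957e8 m = 1.46097e+09 m. L = 4*pi*R^2*sigma*T^4 = 4*pi*(1.46097e+09)^2 * 5.67e-8 * 30115^4 = 1.250855058e+30 W. L/L_sun = 1.250855058e+30 / 3.828e26 = 3267.6464

3267.6464 L_sun


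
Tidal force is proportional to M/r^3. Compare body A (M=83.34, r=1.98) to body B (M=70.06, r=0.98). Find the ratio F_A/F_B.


Ratio = (M1/r1^3) / (M2/r2^3) = (83.34/1.98^3) / (70.06/0.98^3) = 0.1442

0.1442


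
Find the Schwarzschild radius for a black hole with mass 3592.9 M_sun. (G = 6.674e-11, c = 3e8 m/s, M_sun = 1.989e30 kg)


M = 3592.9 * 1.989e30 kg = 7.1462781e+33 kg. rs = 2GM/c^2 = 2 * 6.674e-11 * 7.1462781e+33 / (3e8)^2 = 1.060e+07

1.060e+07 m


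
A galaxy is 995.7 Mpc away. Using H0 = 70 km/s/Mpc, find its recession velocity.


v = H0 * d = 70 * 995.7 = 69699.0

69699.0 km/s


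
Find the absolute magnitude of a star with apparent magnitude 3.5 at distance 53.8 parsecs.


M = m - 5*log10(d) + 5 = 3.5 - 5*log10(53.8) + 5 = -0.1539

-0.1539


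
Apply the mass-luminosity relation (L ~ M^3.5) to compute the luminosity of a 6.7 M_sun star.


L/L_sun = (M/M_sun)^3.5 = 6.7^3.5 = 778.5057

778.5057 L_sun


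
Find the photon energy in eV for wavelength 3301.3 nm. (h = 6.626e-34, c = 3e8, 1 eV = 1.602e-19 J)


E = hc/lambda = 6.626e-34 * 3e8 / 3.301e-06 = 6.021e-20 J = 0.3759 eV

0.3759 eV


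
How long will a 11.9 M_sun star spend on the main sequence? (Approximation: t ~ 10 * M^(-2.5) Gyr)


t = 10 * M^(-2.5) = 10 * 11.9^(-2.5) = 0.0205

0.0205 Gyr


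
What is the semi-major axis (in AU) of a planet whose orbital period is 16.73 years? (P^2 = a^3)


a = P^(2/3) = 16.73^(2/3) = 6.5413

6.5413 AU


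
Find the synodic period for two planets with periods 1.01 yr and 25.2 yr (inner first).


1/P_syn = |1/P1 - 1/P2| = |1/1.01 - 1/25.2| => P_syn = 1.0522

1.0522 years


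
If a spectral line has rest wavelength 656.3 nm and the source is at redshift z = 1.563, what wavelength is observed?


lam_obs = lam_emit * (1 + z) = 656.3 * (1 + 1.563) = 1682.0969

1682.0969 nm


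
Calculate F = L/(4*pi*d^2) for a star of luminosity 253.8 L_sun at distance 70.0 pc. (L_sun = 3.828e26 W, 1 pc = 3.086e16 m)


F = L / (4*pi*d^2) = 9.715e+28 / (4*pi*(2.160e+18)^2) = 1.657e-09

1.657e-09 W/m^2


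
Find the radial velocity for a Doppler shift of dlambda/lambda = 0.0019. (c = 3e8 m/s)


v = (dlambda/lambda) * c = 0.0019 * 3e8 = 570000.0

570000.0 m/s


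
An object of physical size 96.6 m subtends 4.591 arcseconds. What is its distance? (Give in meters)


D = size / theta_rad, theta_rad = 4.591 * pi/(180*3600) = 2.226e-05, D = 4.340e+06

4.340e+06 m


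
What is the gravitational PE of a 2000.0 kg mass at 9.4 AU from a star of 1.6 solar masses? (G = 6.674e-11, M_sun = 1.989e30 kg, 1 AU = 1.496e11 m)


M = 1.6 * 1.989e30 kg = 3.1824e+30 kg; r = 9.4 AU * 1.496e11 m/AU = 1.40624e+12 m. U = -GM*m/r = -(6.674e-11 * 3.1824e+30 * 2000.0) / 1.40624e+12 = -3.021e+11

-3.021e+11 J


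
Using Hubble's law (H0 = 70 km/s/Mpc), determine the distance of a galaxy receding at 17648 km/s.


d = v / H0 = 17648 / 70 = 252.1143

252.1143 Mpc


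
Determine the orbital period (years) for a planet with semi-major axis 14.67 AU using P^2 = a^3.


P = a^(3/2) = 14.67^1.5 = 56.1882

56.1882 years


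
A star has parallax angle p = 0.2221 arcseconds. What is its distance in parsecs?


d = 1/p = 1/0.2221 = 4.5025

4.5025 pc


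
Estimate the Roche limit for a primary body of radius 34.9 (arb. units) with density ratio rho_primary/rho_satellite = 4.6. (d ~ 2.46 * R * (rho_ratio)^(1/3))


d_Roche = 2.46 * 34.9 * 4.6^(1/3) = 142.7841

142.7841


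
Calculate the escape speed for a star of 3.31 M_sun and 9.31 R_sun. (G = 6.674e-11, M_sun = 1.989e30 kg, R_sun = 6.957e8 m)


M = 3.31 * 1.989e30 kg = 6.58359e+30 kg; R = 9.31 * 6.957e8 m = 6.476967e+09 m. v_esc = sqrt(2GM/R) = sqrt(2 * 6.674e-11 * 6.58359e+30 / 6.476967e+09) = 368344.0384

368344.0384 m/s


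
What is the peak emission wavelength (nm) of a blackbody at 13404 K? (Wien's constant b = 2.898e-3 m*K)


lam_max = b / T = 2.898e-3 / 13404 = 2.162e-07 m = 216.2041 nm

216.2041 nm


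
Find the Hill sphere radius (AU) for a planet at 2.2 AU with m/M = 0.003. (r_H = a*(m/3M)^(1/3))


r_H = a * (m/3M)^(1/3) = 2.2 * (0.003/3)^(1/3) = 0.22

0.22 AU


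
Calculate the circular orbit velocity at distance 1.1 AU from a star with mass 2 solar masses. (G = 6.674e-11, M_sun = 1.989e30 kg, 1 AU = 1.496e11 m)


v = sqrt(GM/r) = sqrt(6.674e-11 * 3.978e+30 / 1.646e+11) = 40166.4409

40166.4409 m/s


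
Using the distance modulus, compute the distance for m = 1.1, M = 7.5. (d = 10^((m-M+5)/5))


d = 10^((m - M + 5)/5) = 10^((1.1 - 7.5 + 5)/5) = 0.5248

0.5248 pc


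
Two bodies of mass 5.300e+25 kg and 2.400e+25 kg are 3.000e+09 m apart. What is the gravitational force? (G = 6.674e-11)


F = G*m1*m2/r^2 = 6.674e-11 * 5.300e+25 * 2.400e+25 / (3.000e+09)^2 = 6.674e-11 * 1.272e+51 / 9.000e+18 = 9.433e+21

9.433e+21 N


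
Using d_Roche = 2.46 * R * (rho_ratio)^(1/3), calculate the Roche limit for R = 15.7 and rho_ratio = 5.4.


d_Roche = 2.46 * 15.7 * 5.4^(1/3) = 67.7588

67.7588


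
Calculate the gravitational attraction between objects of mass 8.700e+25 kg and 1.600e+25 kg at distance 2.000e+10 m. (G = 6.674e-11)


F = G*m1*m2/r^2 = 6.674e-11 * 8.700e+25 * 1.600e+25 / (2.000e+10)^2 = 6.674e-11 * 1.392e+51 / 4.000e+20 = 2.323e+20

2.323e+20 N


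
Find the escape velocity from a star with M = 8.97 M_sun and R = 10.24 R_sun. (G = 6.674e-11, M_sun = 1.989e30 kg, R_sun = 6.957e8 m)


M = 8.97 * 1.989e30 kg = 1.784133e+31 kg; R = 10.24 * 6.957e8 m = 7.123968e+09 m. v_esc = sqrt(2GM/R) = sqrt(2 * 6.674e-11 * 1.784133e+31 / 7.123968e+09) = 578176.8945

578176.8945 m/s


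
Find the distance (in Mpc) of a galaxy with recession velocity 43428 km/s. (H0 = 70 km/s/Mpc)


d = v / H0 = 43428 / 70 = 620.4

620.4 Mpc


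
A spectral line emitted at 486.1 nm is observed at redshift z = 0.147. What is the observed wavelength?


lam_obs = lam_emit * (1 + z) = 486.1 * (1 + 0.147) = 557.5567

557.5567 nm


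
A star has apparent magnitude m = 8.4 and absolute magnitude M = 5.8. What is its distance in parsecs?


d = 10^((m - M + 5)/5) = 10^((8.4 - 5.8 + 5)/5) = 33.1131

33.1131 pc


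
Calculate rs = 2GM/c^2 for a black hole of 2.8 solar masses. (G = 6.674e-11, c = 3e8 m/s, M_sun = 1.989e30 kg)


M = 2.8 * 1.989e30 kg = 5.5692e+30 kg. rs = 2GM/c^2 = 2 * 6.674e-11 * 5.5692e+30 / (3e8)^2 = 8259.7424

8259.7424 m


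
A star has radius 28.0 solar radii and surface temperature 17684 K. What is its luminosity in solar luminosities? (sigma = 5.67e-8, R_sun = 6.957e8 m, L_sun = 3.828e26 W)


R = 28.0 * 6.957e8 m = 1.94796e+10 m. L = 4*pi*R^2*sigma*T^4 = 4*pi*(1.94796e+10)^2 * 5.67e-8 * 17684^4 = 2.644082594e+31 W. L/L_sun = 2.644082594e+31 / 3.828e26 = 69072.1681

69072.1681 L_sun


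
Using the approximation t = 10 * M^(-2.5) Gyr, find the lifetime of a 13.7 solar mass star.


t = 10 * M^(-2.5) = 10 * 13.7^(-2.5) = 0.0144

0.0144 Gyr


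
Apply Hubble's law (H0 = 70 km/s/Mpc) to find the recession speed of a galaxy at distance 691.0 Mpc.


v = H0 * d = 70 * 691.0 = 48370.0

48370.0 km/s


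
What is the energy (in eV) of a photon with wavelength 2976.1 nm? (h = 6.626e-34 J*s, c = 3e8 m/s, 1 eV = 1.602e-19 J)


E = hc/lambda = 6.626e-34 * 3e8 / 2.976e-06 = 6.679e-20 J = 0.4169 eV

0.4169 eV


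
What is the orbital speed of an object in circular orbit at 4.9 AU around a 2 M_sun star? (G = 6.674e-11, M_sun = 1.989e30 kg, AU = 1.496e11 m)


v = sqrt(GM/r) = sqrt(6.674e-11 * 3.978e+30 / 7.330e+11) = 19031.002

19031.002 m/s


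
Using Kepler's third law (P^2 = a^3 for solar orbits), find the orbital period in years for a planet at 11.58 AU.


P = a^(3/2) = 11.58^1.5 = 39.406

39.406 years


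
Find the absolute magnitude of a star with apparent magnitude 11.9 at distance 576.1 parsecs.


M = m - 5*log10(d) + 5 = 11.9 - 5*log10(576.1) + 5 = 3.0975

3.0975


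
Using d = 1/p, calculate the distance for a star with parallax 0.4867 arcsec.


d = 1/p = 1/0.4867 = 2.0547

2.0547 pc


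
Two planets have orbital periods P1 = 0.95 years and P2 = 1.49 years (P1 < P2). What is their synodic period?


1/P_syn = |1/P1 - 1/P2| = |1/0.95 - 1/1.49| => P_syn = 2.6213

2.6213 years


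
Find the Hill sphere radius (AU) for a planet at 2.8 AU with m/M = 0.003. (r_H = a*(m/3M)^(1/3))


r_H = a * (m/3M)^(1/3) = 2.8 * (0.003/3)^(1/3) = 0.28

0.28 AU


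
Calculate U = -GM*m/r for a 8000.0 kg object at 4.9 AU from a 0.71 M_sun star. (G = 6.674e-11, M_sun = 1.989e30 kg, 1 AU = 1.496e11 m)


M = 0.71 * 1.989e30 kg = 1.41219e+30 kg; r = 4.9 AU * 1.496e11 m/AU = 7.3304e+11 m. U = -GM*m/r = -(6.674e-11 * 1.41219e+30 * 8000.0) / 7.3304e+11 = -1.029e+12

-1.029e+12 J
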